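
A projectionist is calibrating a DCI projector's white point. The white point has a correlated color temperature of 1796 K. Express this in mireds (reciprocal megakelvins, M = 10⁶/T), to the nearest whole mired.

M = 10⁶ / 1796 = 556.793 → 557 mireds.

557 mireds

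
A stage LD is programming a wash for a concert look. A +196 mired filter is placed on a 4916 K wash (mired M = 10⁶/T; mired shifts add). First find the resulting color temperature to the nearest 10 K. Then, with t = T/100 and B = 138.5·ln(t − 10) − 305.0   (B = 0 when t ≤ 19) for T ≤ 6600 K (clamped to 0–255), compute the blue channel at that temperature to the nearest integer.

M_in = 10⁶/4916 = 203.42; M_out = 203.42 + (+196) = 399.42.
T_out = 10⁶/399.42 = 2503.6 K → 2500 K; t = 25.
B = 138.5·ln(25 − 10) − 305.0 = 138.5·ln 15 − 305.0 = 138.5·2.7081 − 305.0 = 70.065.
Rounded: 70.

70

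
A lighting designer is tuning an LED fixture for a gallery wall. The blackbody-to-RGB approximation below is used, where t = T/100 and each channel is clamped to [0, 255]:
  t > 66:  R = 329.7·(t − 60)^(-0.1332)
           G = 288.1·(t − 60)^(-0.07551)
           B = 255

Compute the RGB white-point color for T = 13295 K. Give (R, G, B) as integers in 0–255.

t = 13295/100 = 132.95; the t > 66 branch applies.
R = 329.7·(132.95 − 60)^(-0.1332) = 329.7·72.95^(-0.1332) = 329.7·0.56474 = 186.193.
G = 288.1·(132.95 − 60)^(-0.07551) = 288.1·72.95^(-0.07551) = 288.1·0.72331 = 208.385.
B = 255 by definition for t > 66.
Rounded: (186, 208, 255).

(186, 208, 255)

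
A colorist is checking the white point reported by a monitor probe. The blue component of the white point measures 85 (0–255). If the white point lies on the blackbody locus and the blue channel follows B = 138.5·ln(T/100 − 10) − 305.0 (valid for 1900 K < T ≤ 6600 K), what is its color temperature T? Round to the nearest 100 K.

ln(t − 10) = (85 + 305.0) / 138.5 = 2.8159.
t − 10 = e^2.8159 = 16.708, so t = 26.708.
T = 100·t = 2671 K → 2700 K to the nearest 100 K.

2700 K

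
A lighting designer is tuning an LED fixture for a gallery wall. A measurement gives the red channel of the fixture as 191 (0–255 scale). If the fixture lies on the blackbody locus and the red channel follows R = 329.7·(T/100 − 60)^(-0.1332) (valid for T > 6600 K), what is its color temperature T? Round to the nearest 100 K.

12000 K

(t − 60)^(-0.1332) = 191/329.7 = 0.57931.
t − 60 = 0.57931^(1/-0.1332) = 0.57931^(-7.508) = 60.245, so t = 120.245.
T = 100·t = 12025 K → 12000 K to the nearest 100 K.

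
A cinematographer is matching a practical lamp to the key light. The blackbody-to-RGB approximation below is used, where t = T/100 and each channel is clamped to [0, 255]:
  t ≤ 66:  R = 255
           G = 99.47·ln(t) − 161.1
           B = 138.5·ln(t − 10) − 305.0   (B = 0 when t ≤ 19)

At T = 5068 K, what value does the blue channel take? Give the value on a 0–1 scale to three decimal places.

t = 5068/100 = 50.68; the t ≤ 66 branch applies.
B = 138.5·ln(50.68 − 10) − 305.0 = 138.5·ln 40.68 − 305.0 = 138.5·3.7057 − 305.0 = 208.245.
On a 0–1 scale: 208.245/255 = 0.8166 → 0.817.

0.817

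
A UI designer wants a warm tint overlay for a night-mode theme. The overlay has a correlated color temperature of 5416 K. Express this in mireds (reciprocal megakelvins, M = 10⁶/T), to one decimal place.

184.6 mireds

M = 10⁶ / 5416 = 184.638 → 184.6 mireds.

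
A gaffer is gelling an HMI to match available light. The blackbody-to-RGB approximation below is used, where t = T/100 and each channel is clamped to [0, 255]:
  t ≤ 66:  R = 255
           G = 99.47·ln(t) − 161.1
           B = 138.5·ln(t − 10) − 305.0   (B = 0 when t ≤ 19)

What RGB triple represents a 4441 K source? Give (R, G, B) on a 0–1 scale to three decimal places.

t = 4441/100 = 44.41; the t ≤ 66 branch applies.
R = 255 by definition for t ≤ 66.
G = 99.47·ln 44.41 − 161.1 = 99.47·3.7935 − 161.1 = 216.236.
B = 138.5·ln(44.41 − 10) − 305.0 = 138.5·ln 34.41 − 305.0 = 138.5·3.5383 − 305.0 = 185.061.
Dividing each by 255: (1.0000, 0.8480, 0.7257) → (1.000, 0.848, 0.726).

(1.000, 0.848, 0.726)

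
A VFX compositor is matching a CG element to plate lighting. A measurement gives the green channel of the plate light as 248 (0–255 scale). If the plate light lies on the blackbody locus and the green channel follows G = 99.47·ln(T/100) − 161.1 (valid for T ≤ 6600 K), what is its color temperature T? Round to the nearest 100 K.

ln t = (248 + 161.1) / 99.47 = 4.1128.
t = e^4.1128 = 61.117.
T = 100·t = 6112 K → 6100 K to the nearest 100 K.

6100 K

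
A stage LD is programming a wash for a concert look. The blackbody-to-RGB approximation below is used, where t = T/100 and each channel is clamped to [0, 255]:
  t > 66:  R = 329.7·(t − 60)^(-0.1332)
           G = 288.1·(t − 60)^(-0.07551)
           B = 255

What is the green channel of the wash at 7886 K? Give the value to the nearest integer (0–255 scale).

t = 7886/100 = 78.86; the t > 66 branch applies.
G = 288.1·(78.86 − 60)^(-0.07551) = 288.1·18.86^(-0.07551) = 288.1·0.80109 = 230.795.
Rounded: 231.

231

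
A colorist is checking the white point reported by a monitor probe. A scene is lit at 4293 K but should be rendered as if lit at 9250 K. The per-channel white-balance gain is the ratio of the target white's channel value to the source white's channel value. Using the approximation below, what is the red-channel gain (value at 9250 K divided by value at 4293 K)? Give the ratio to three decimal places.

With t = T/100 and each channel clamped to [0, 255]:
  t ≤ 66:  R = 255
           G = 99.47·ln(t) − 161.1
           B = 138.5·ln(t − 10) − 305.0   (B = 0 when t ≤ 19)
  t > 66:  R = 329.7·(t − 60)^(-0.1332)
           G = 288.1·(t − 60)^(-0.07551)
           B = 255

0.813

At 4293 K (t = 42.93):
  R = 255 by definition for t ≤ 66.
At 9250 K (t = 92.5):
  R = 329.7·(92.5 − 60)^(-0.1332) = 329.7·32.5^(-0.1332) = 329.7·0.62895 = 207.365.
Gain = 207.365 / 255.000 = 0.8132 → 0.813.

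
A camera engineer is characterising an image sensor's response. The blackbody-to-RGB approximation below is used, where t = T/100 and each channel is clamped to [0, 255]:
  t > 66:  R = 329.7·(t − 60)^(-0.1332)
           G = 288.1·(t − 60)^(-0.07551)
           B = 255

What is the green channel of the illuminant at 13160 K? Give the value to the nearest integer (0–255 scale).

209

t = 13160/100 = 131.6; the t > 66 branch applies.
G = 288.1·(131.6 − 60)^(-0.07551) = 288.1·71.6^(-0.07551) = 288.1·0.72433 = 208.679.
Rounded: 209.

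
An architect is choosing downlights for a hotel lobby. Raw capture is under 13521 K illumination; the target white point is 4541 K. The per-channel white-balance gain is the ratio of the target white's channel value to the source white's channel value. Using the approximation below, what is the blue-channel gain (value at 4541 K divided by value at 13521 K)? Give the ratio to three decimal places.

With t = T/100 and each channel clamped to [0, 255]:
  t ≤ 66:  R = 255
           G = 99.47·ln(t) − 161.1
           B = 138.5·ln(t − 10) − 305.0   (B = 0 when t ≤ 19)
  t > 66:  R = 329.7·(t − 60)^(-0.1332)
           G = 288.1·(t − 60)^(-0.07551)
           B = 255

At 13521 K (t = 135.21):
  B = 255 by definition for t > 66.
At 4541 K (t = 45.41):
  B = 138.5·ln(45.41 − 10) − 305.0 = 138.5·ln 35.41 − 305.0 = 138.5·3.5670 − 305.0 = 189.029.
Gain = 189.029 / 255.000 = 0.7413 → 0.741.

0.741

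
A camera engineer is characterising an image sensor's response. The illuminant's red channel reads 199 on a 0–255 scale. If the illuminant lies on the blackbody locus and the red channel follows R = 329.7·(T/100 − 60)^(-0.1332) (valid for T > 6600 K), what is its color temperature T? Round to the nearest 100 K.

(t − 60)^(-0.1332) = 199/329.7 = 0.60358.
t − 60 = 0.60358^(1/-0.1332) = 0.60358^(-7.508) = 44.273, so t = 104.273.
T = 100·t = 10427 K → 10400 K to the nearest 100 K.

10400 K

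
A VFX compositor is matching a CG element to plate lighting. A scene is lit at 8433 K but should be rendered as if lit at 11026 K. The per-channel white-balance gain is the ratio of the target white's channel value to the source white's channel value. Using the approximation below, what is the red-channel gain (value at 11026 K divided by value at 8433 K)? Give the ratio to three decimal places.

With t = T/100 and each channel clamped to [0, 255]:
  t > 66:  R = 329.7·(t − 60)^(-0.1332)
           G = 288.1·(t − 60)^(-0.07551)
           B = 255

0.908

At 8433 K (t = 84.33):
  R = 329.7·(84.33 − 60)^(-0.1332) = 329.7·24.33^(-0.1332) = 329.7·0.65368 = 215.519.
At 11026 K (t = 110.26):
  R = 329.7·(110.26 − 60)^(-0.1332) = 329.7·50.26^(-0.1332) = 329.7·0.59347 = 195.666.
Gain = 195.666 / 215.519 = 0.9079 → 0.908.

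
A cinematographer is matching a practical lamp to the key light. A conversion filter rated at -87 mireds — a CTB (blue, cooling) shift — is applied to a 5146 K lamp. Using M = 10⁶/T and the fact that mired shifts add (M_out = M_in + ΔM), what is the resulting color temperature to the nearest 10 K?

9320 K

M_in = 10⁶/5146 = 194.33 mireds.
M_out = 194.33 + (-87) = 107.33 mireds.
T_out = 10⁶/107.33 = 9317.4 K → 9320 K.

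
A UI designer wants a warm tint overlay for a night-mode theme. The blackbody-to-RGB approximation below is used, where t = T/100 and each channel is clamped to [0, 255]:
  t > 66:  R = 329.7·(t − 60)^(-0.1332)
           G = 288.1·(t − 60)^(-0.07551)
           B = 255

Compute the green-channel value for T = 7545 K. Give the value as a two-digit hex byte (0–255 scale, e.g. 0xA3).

t = 7545/100 = 75.45; the t > 66 branch applies.
G = 288.1·(75.45 − 60)^(-0.07551) = 288.1·15.45^(-0.07551) = 288.1·0.81325 = 234.297.
Rounded: 234; in hex, 0xEA.

0xEA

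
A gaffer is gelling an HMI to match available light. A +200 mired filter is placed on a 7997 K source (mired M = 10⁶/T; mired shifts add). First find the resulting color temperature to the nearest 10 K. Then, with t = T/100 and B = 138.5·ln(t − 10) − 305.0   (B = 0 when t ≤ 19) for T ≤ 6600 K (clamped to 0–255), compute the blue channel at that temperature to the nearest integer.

M_in = 10⁶/7997 = 125.05; M_out = 125.05 + (+200) = 325.05.
T_out = 10⁶/325.05 = 3076.5 K → 3080 K; t = 30.8.
B = 138.5·ln(30.8 − 10) − 305.0 = 138.5·ln 20.8 − 305.0 = 138.5·3.0350 − 305.0 = 115.341.
Rounded: 115.

115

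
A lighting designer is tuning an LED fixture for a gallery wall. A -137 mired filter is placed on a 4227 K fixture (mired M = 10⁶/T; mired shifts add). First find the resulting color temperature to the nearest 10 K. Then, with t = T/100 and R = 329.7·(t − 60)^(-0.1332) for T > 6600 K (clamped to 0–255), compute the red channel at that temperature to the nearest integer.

201

M_in = 10⁶/4227 = 236.57; M_out = 236.57 + (-137) = 99.57.
T_out = 10⁶/99.57 = 10042.7 K → 10040 K; t = 100.4.
R = 329.7·(100.4 − 60)^(-0.1332) = 329.7·40.4^(-0.1332) = 329.7·0.61098 = 201.442.
Rounded: 201.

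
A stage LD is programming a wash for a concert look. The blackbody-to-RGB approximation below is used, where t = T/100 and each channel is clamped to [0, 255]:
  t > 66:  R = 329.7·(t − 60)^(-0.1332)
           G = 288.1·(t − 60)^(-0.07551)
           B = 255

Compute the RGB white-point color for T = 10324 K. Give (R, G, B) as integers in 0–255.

(200, 217, 255)

t = 10324/100 = 103.24; the t > 66 branch applies.
R = 329.7·(103.24 − 60)^(-0.1332) = 329.7·43.24^(-0.1332) = 329.7·0.60548 = 199.627.
G = 288.1·(103.24 − 60)^(-0.07551) = 288.1·43.24^(-0.07551) = 288.1·0.75244 = 216.779.
B = 255 by definition for t > 66.
Rounded: (200, 217, 255).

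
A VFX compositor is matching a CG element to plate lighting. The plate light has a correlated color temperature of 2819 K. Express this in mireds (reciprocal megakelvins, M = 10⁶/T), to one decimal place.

354.7 mireds

M = 10⁶ / 2819 = 354.736 → 354.7 mireds.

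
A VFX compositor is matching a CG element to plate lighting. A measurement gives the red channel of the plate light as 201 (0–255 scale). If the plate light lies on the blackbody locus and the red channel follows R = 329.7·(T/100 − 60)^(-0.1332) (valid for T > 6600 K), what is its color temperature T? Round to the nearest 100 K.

10100 K

(t − 60)^(-0.1332) = 201/329.7 = 0.60965.
t − 60 = 0.60965^(1/-0.1332) = 0.60965^(-7.508) = 41.071, so t = 101.071.
T = 100·t = 10107 K → 10100 K to the nearest 100 K.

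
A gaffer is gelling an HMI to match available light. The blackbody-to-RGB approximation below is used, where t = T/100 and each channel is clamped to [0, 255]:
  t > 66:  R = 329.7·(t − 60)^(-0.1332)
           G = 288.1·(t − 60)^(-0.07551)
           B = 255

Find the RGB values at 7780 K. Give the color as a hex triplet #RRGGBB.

t = 7780/100 = 77.8; the t > 66 branch applies.
R = 329.7·(77.8 − 60)^(-0.1332) = 329.7·17.8^(-0.1332) = 329.7·0.68147 = 224.679.
G = 288.1·(77.8 − 60)^(-0.07551) = 288.1·17.8^(-0.07551) = 288.1·0.80460 = 231.806.
B = 255 by definition for t > 66.
Rounded: (225, 232, 255).
In hex: #E1E8FF.

#E1E8FF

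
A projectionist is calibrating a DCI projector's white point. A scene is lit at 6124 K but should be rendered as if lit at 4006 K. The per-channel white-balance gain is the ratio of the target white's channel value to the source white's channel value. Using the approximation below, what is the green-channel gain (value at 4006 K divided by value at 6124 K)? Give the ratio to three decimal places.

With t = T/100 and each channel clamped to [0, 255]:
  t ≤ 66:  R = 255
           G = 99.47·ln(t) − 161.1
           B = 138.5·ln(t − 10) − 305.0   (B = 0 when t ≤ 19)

At 6124 K (t = 61.24):
  G = 99.47·ln 61.24 − 161.1 = 99.47·4.1148 − 161.1 = 248.199.
At 4006 K (t = 40.06):
  G = 99.47·ln 40.06 − 161.1 = 99.47·3.6904 − 161.1 = 205.982.
Gain = 205.982 / 248.199 = 0.8299 → 0.830.

0.830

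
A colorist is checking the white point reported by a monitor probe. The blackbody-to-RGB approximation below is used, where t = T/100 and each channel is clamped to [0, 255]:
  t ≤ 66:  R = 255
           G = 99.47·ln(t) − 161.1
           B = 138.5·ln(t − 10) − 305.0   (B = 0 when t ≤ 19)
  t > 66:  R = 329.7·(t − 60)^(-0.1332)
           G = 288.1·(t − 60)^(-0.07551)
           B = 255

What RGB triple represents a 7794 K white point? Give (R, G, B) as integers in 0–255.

t = 7794/100 = 77.94; the t > 66 branch applies.
R = 329.7·(77.94 − 60)^(-0.1332) = 329.7·17.94^(-0.1332) = 329.7·0.68076 = 224.445.
G = 288.1·(77.94 − 60)^(-0.07551) = 288.1·17.94^(-0.07551) = 288.1·0.80413 = 231.669.
B = 255 by definition for t > 66.
Rounded: (224, 232, 255).

(224, 232, 255)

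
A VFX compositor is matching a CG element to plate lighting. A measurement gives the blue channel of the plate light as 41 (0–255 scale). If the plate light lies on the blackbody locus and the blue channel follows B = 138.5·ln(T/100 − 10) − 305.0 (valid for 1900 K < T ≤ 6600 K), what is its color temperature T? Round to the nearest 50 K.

ln(t − 10) = (41 + 305.0) / 138.5 = 2.4982.
t − 10 = e^2.4982 = 12.161, so t = 22.161.
T = 100·t = 2216 K → 2200 K to the nearest 50 K.

2200 K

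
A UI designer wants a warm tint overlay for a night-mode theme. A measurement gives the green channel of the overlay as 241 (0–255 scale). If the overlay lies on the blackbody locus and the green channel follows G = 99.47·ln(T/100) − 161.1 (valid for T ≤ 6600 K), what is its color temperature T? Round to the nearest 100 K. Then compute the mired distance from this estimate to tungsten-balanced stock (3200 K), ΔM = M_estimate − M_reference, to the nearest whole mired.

-137 mireds

ln t = (241 + 161.1) / 99.47 = 4.0424.
t = e^4.0424 = 56.964.
T = 100·t = 5696 K → 5700 K to the nearest 100 K.
M_estimate = 10⁶/5700 = 175.44; M_reference = 10⁶/3200 = 312.50.
ΔM = 175.44 − 312.50 = -137.06 → -137 mireds.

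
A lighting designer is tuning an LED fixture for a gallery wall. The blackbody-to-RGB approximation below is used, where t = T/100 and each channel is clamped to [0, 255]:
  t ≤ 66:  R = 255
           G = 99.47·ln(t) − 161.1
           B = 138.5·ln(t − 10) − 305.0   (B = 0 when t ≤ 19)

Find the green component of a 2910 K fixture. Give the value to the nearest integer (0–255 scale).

174

t = 2910/100 = 29.1; the t ≤ 66 branch applies.
G = 99.47·ln 29.1 − 161.1 = 99.47·3.3707 − 161.1 = 174.187.
Rounded: 174.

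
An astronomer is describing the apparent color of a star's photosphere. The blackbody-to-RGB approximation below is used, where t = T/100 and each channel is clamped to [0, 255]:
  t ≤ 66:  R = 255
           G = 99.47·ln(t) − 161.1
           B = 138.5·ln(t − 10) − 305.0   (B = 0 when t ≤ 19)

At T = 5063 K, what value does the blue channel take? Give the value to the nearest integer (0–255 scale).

t = 5063/100 = 50.63; the t ≤ 66 branch applies.
B = 138.5·ln(50.63 − 10) − 305.0 = 138.5·ln 40.63 − 305.0 = 138.5·3.7045 − 305.0 = 208.074.
Rounded: 208.

208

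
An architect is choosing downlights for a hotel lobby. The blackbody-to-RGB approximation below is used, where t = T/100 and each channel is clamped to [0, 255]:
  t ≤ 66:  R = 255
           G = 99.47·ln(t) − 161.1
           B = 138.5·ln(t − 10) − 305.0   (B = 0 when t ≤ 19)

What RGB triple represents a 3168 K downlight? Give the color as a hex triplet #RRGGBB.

#FFB779

t = 3168/100 = 31.68; the t ≤ 66 branch applies.
R = 255 by definition for t ≤ 66.
G = 99.47·ln 31.68 − 161.1 = 99.47·3.4557 − 161.1 = 182.637.
B = 138.5·ln(31.68 − 10) − 305.0 = 138.5·ln 21.68 − 305.0 = 138.5·3.0764 − 305.0 = 121.080.
Rounded: (255, 183, 121).
In hex: #FFB779.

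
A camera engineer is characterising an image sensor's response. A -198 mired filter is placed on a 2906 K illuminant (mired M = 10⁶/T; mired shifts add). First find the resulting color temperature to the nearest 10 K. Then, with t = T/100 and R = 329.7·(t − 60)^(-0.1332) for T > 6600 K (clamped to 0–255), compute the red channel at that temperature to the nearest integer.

M_in = 10⁶/2906 = 344.12; M_out = 344.12 + (-198) = 146.12.
T_out = 10⁶/146.12 = 6843.9 K → 6840 K; t = 68.4.
R = 329.7·(68.4 − 60)^(-0.1332) = 329.7·8.4^(-0.1332) = 329.7·0.75316 = 248.316.
Rounded: 248.

248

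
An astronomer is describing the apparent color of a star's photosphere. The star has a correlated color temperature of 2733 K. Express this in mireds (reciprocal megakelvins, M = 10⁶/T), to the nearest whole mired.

366 mireds

M = 10⁶ / 2733 = 365.898 → 366 mireds.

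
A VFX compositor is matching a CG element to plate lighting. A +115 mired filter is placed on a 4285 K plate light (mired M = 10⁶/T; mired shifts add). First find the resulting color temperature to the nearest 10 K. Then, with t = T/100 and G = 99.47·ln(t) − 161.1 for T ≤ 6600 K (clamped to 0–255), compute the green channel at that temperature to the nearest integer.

M_in = 10⁶/4285 = 233.37; M_out = 233.37 + (+115) = 348.37.
T_out = 10⁶/348.37 = 2870.5 K → 2870 K; t = 28.7.
G = 99.47·ln 28.7 − 161.1 = 99.47·3.3569 − 161.1 = 172.811.
Rounded: 173.

173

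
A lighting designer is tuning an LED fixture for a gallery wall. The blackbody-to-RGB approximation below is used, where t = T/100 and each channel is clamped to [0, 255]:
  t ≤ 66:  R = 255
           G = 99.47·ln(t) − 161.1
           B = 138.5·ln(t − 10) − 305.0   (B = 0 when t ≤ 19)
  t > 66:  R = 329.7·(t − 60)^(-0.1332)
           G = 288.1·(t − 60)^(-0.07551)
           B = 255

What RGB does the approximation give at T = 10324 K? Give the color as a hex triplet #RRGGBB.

#C8D9FF

t = 10324/100 = 103.24; the t > 66 branch applies.
R = 329.7·(103.24 − 60)^(-0.1332) = 329.7·43.24^(-0.1332) = 329.7·0.60548 = 199.627.
G = 288.1·(103.24 − 60)^(-0.07551) = 288.1·43.24^(-0.07551) = 288.1·0.75244 = 216.779.
B = 255 by definition for t > 66.
Rounded: (200, 217, 255).
In hex: #C8D9FF.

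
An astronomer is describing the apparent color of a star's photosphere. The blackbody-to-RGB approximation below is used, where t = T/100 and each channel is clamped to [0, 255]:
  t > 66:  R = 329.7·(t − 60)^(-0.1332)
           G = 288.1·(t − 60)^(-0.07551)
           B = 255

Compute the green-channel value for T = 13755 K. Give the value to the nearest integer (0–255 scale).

207

t = 13755/100 = 137.55; the t > 66 branch applies.
G = 288.1·(137.55 − 60)^(-0.07551) = 288.1·77.55^(-0.07551) = 288.1·0.71998 = 207.425.
Rounded: 207.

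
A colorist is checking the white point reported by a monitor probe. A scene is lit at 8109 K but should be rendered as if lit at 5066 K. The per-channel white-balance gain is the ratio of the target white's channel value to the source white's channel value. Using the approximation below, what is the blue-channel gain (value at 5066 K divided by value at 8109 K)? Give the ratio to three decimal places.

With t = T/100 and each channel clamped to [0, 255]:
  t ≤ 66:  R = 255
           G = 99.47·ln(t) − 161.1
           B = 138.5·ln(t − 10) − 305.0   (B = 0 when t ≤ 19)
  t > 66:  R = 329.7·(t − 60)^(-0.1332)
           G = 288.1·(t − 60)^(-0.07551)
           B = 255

0.816

At 8109 K (t = 81.09):
  B = 255 by definition for t > 66.
At 5066 K (t = 50.66):
  B = 138.5·ln(50.66 − 10) − 305.0 = 138.5·ln 40.66 − 305.0 = 138.5·3.7052 − 305.0 = 208.176.
Gain = 208.176 / 255.000 = 0.8164 → 0.816.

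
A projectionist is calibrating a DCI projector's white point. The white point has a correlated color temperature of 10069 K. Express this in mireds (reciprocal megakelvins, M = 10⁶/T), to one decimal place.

M = 10⁶ / 10069 = 99.315 → 99.3 mireds.

99.3 mireds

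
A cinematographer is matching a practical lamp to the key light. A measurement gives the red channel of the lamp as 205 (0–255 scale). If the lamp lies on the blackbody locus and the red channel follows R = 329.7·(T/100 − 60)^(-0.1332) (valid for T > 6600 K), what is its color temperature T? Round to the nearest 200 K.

9600 K

(t − 60)^(-0.1332) = 205/329.7 = 0.62178.
t − 60 = 0.62178^(1/-0.1332) = 0.62178^(-7.508) = 35.423, so t = 95.423.
T = 100·t = 9542 K → 9600 K to the nearest 200 K.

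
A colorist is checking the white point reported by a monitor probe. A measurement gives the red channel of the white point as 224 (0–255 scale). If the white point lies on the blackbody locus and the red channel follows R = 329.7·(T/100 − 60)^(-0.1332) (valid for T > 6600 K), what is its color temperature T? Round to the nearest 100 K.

(t − 60)^(-0.1332) = 224/329.7 = 0.67941.
t − 60 = 0.67941^(1/-0.1332) = 0.67941^(-7.508) = 18.209, so t = 78.209.
T = 100·t = 7821 K → 7800 K to the nearest 100 K.

7800 K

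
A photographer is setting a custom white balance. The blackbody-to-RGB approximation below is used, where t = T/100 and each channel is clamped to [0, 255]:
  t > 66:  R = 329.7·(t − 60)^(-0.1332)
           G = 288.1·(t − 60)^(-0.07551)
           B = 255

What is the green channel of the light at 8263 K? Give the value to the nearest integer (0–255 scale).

228

t = 8263/100 = 82.63; the t > 66 branch applies.
G = 288.1·(82.63 − 60)^(-0.07551) = 288.1·22.63^(-0.07551) = 288.1·0.79015 = 227.641.
Rounded: 228.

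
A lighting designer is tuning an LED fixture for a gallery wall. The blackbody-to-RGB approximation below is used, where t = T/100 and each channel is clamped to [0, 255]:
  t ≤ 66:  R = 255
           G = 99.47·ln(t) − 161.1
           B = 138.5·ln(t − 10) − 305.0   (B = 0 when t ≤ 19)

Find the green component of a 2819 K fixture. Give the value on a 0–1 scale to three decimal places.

0.671

t = 2819/100 = 28.19; the t ≤ 66 branch applies.
G = 99.47·ln 28.19 − 161.1 = 99.47·3.3390 − 161.1 = 171.027.
On a 0–1 scale: 171.027/255 = 0.6707 → 0.671.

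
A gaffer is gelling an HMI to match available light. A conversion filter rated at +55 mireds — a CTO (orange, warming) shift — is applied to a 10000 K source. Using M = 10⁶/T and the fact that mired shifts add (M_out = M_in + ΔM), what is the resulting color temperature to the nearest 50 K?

M_in = 10⁶/10000 = 100.00 mireds.
M_out = 100.00 + (+55) = 155.00 mireds.
T_out = 10⁶/155.00 = 6451.6 K → 6450 K.

6450 K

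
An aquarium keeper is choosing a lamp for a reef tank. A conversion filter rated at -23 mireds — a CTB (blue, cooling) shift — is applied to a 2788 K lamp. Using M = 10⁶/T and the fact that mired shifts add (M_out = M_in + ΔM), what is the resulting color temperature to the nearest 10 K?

M_in = 10⁶/2788 = 358.68 mireds.
M_out = 358.68 + (-23) = 335.68 mireds.
T_out = 10⁶/335.68 = 2979.0 K → 2980 K.

2980 K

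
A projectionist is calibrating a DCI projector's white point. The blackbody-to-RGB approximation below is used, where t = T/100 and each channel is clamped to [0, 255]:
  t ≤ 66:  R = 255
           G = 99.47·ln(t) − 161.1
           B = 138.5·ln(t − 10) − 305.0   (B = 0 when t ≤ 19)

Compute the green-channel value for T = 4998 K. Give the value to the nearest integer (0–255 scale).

t = 4998/100 = 49.98; the t ≤ 66 branch applies.
G = 99.47·ln 49.98 − 161.1 = 99.47·3.9116 − 161.1 = 227.989.
Rounded: 228.

228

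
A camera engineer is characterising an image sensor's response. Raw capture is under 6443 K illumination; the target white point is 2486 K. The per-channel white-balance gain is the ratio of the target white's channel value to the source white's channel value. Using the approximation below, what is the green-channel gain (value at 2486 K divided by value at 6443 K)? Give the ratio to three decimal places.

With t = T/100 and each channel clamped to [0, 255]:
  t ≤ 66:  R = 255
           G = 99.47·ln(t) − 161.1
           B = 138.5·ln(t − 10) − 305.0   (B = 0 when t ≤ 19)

0.626

At 6443 K (t = 64.43):
  G = 99.47·ln 64.43 − 161.1 = 99.47·4.1656 − 161.1 = 253.250.
At 2486 K (t = 24.86):
  G = 99.47·ln 24.86 − 161.1 = 99.47·3.2133 − 161.1 = 158.523.
Gain = 158.523 / 253.250 = 0.6260 → 0.626.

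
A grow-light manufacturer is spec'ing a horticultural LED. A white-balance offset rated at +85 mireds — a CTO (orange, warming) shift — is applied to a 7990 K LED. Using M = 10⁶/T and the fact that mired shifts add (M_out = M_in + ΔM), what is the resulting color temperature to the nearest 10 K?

4760 K

M_in = 10⁶/7990 = 125.16 mireds.
M_out = 125.16 + (+85) = 210.16 mireds.
T_out = 10⁶/210.16 = 4758.4 K → 4760 K.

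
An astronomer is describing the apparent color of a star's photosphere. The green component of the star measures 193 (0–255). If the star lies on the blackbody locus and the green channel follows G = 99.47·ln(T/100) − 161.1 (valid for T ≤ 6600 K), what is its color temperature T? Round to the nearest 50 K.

ln t = (193 + 161.1) / 99.47 = 3.5599.
t = e^3.5599 = 35.159.
T = 100·t = 3516 K → 3500 K to the nearest 50 K.

3500 K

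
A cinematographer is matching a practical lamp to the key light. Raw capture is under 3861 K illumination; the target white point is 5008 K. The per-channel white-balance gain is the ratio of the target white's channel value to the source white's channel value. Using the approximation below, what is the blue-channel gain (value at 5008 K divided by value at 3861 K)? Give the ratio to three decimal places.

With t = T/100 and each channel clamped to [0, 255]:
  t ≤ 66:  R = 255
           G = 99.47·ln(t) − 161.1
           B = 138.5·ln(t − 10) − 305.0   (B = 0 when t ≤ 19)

At 3861 K (t = 38.61):
  B = 138.5·ln(38.61 − 10) − 305.0 = 138.5·ln 28.61 − 305.0 = 138.5·3.3538 − 305.0 = 159.495.
At 5008 K (t = 50.08):
  B = 138.5·ln(50.08 − 10) − 305.0 = 138.5·ln 40.08 − 305.0 = 138.5·3.6909 − 305.0 = 206.187.
Gain = 206.187 / 159.495 = 1.2927 → 1.293.

1.293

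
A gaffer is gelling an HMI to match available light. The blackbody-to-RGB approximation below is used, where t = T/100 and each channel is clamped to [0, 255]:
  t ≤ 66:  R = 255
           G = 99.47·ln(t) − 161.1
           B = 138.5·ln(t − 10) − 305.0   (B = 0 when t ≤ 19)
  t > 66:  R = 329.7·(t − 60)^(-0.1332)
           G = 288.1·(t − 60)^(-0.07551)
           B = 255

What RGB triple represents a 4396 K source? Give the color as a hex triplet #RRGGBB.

t = 4396/100 = 43.96; the t ≤ 66 branch applies.
R = 255 by definition for t ≤ 66.
G = 99.47·ln 43.96 − 161.1 = 99.47·3.7833 − 161.1 = 215.223.
B = 138.5·ln(43.96 − 10) − 305.0 = 138.5·ln 33.96 − 305.0 = 138.5·3.5252 − 305.0 = 183.238.
Rounded: (255, 215, 183).
In hex: #FFD7B7.

#FFD7B7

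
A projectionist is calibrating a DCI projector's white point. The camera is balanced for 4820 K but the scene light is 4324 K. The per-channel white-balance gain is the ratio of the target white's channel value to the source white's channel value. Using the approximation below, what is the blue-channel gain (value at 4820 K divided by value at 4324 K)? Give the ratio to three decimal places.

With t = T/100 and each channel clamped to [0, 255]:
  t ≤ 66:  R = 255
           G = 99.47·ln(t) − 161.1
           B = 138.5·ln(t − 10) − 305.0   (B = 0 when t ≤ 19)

At 4324 K (t = 43.24):
  B = 138.5·ln(43.24 − 10) − 305.0 = 138.5·ln 33.24 − 305.0 = 138.5·3.5038 − 305.0 = 180.270.
At 4820 K (t = 48.2):
  B = 138.5·ln(48.2 − 10) − 305.0 = 138.5·ln 38.2 − 305.0 = 138.5·3.6428 − 305.0 = 199.533.
Gain = 199.533 / 180.270 = 1.1069 → 1.107.

1.107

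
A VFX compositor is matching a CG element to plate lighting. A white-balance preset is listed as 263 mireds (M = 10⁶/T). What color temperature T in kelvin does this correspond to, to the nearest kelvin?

T = 10⁶ / 263 = 3802.28 K → 3802 K.

3802 K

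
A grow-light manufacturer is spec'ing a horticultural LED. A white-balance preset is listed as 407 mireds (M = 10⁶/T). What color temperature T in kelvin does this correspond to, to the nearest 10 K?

T = 10⁶ / 407 = 2457.00 K → 2460 K.

2460 K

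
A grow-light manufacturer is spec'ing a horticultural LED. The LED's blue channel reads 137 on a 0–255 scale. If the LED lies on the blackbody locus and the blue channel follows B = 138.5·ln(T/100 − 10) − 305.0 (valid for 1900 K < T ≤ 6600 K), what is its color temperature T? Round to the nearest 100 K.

3400 K

ln(t − 10) = (137 + 305.0) / 138.5 = 3.1913.
t − 10 = e^3.1913 = 24.321, so t = 34.321.
T = 100·t = 3432 K → 3400 K to the nearest 100 K.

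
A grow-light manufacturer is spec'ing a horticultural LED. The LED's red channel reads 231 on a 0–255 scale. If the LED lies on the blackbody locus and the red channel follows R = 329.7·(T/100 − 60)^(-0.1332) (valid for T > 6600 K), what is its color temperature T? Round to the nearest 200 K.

7400 K

(t − 60)^(-0.1332) = 231/329.7 = 0.70064.
t − 60 = 0.70064^(1/-0.1332) = 0.70064^(-7.508) = 14.453, so t = 74.453.
T = 100·t = 7445 K → 7400 K to the nearest 200 K.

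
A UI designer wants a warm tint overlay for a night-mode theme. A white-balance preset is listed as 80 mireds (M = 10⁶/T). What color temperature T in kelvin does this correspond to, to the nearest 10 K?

T = 10⁶ / 80 = 12500.00 K → 12500 K.

12500 K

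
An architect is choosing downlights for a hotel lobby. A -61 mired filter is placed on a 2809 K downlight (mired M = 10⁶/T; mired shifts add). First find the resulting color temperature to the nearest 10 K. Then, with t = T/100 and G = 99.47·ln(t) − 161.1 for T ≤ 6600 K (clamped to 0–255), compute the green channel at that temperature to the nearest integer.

M_in = 10⁶/2809 = 356.00; M_out = 356.00 + (-61) = 295.00.
T_out = 10⁶/295.00 = 3389.8 K → 3390 K; t = 33.9.
G = 99.47·ln 33.9 − 161.1 = 99.47·3.5234 − 161.1 = 189.374.
Rounded: 189.

189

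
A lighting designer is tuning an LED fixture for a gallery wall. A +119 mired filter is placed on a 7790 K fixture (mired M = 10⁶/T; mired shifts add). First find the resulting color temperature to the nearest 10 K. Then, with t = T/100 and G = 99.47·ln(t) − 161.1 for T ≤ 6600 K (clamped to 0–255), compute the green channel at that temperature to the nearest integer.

M_in = 10⁶/7790 = 128.37; M_out = 128.37 + (+119) = 247.37.
T_out = 10⁶/247.37 = 4042.5 K → 4040 K; t = 40.4.
G = 99.47·ln 40.4 − 161.1 = 99.47·3.6988 − 161.1 = 206.823.
Rounded: 207.

207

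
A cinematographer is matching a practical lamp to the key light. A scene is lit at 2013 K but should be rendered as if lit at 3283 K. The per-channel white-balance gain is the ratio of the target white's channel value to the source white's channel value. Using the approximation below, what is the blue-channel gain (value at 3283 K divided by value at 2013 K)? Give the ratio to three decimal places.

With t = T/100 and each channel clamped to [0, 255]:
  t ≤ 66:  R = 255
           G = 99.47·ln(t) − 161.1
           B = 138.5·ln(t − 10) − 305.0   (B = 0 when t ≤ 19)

8.170

At 2013 K (t = 20.13):
  B = 138.5·ln(20.13 − 10) − 305.0 = 138.5·ln 10.13 − 305.0 = 138.5·2.3155 − 305.0 = 15.697.
At 3283 K (t = 32.83):
  B = 138.5·ln(32.83 − 10) − 305.0 = 138.5·ln 22.83 − 305.0 = 138.5·3.1281 − 305.0 = 128.238.
Gain = 128.238 / 15.697 = 8.1697 → 8.170.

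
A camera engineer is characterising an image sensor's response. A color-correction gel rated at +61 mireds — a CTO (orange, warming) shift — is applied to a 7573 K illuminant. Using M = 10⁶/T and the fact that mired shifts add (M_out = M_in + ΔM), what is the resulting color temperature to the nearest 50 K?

5200 K

M_in = 10⁶/7573 = 132.05 mireds.
M_out = 132.05 + (+61) = 193.05 mireds.
T_out = 10⁶/193.05 = 5180.1 K → 5200 K.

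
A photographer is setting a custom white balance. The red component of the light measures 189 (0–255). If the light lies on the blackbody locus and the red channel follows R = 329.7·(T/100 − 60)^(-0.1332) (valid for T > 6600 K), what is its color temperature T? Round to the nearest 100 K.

(t − 60)^(-0.1332) = 189/329.7 = 0.57325.
t − 60 = 0.57325^(1/-0.1332) = 0.57325^(-7.508) = 65.199, so t = 125.199.
T = 100·t = 12520 K → 12500 K to the nearest 100 K.

12500 K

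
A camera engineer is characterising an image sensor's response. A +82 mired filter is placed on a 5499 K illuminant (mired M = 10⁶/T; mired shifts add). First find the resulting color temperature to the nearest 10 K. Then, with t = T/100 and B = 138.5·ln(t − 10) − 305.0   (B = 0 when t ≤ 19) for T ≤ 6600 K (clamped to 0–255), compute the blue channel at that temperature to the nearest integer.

M_in = 10⁶/5499 = 181.85; M_out = 181.85 + (+82) = 263.85.
T_out = 10⁶/263.85 = 3790.0 K → 3790 K; t = 37.9.
B = 138.5·ln(37.9 − 10) − 305.0 = 138.5·ln 27.9 − 305.0 = 138.5·3.3286 − 305.0 = 156.015.
Rounded: 156.

156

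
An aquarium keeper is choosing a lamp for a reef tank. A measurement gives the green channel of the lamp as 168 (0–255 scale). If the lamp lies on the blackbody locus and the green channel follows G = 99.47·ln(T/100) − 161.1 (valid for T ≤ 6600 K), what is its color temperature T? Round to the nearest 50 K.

ln t = (168 + 161.1) / 99.47 = 3.3085.
t = e^3.3085 = 27.345.
T = 100·t = 2735 K → 2750 K to the nearest 50 K.

2750 K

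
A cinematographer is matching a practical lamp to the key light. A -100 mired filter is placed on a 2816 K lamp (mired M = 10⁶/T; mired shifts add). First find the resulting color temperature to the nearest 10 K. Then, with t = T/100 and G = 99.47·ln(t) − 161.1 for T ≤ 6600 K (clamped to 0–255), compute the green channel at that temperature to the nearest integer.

204

M_in = 10⁶/2816 = 355.11; M_out = 355.11 + (-100) = 255.11.
T_out = 10⁶/255.11 = 3919.8 K → 3920 K; t = 39.2.
G = 99.47·ln 39.2 − 161.1 = 99.47·3.6687 − 161.1 = 203.823.
Rounded: 204.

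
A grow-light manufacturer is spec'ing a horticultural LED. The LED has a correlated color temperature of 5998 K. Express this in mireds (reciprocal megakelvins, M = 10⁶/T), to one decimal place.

166.7 mireds

M = 10⁶ / 5998 = 166.722 → 166.7 mireds.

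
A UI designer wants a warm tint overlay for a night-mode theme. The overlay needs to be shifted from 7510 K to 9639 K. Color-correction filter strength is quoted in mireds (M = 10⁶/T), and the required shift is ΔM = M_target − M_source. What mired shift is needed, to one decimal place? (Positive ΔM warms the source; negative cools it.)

M_source = 10⁶/7510 = 133.156; M_target = 10⁶/9639 = 103.745.
ΔM = 103.745 − 133.156 = -29.411 → -29.4 mireds, a cooling shift.

-29.4 mireds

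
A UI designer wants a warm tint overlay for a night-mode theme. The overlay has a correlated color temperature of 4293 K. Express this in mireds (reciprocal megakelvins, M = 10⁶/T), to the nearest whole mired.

233 mireds

M = 10⁶ / 4293 = 232.937 → 233 mireds.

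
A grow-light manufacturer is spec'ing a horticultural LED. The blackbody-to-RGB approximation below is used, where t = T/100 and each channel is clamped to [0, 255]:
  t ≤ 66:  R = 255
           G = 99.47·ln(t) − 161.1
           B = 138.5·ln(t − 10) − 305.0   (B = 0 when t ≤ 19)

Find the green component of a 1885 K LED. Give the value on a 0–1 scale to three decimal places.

t = 1885/100 = 18.85; the t ≤ 66 branch applies.
G = 99.47·ln 18.85 − 161.1 = 99.47·2.9365 − 161.1 = 130.995.
On a 0–1 scale: 130.995/255 = 0.5137 → 0.514.

0.514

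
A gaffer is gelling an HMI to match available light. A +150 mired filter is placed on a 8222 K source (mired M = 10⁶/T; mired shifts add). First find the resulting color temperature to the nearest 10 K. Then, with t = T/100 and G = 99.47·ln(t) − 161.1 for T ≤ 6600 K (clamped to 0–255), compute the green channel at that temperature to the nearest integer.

198

M_in = 10⁶/8222 = 121.62; M_out = 121.62 + (+150) = 271.62.
T_out = 10⁶/271.62 = 3681.5 K → 3680 K; t = 36.8.
G = 99.47·ln 36.8 − 161.1 = 99.47·3.6055 − 161.1 = 197.539.
Rounded: 198.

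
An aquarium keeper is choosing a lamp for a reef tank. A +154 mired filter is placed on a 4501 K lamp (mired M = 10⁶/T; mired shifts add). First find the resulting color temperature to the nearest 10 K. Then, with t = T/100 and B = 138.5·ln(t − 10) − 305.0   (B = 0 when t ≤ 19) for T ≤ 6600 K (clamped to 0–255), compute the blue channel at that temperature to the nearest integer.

M_in = 10⁶/4501 = 222.17; M_out = 222.17 + (+154) = 376.17.
T_out = 10⁶/376.17 = 2658.4 K → 2660 K; t = 26.6.
B = 138.5·ln(26.6 − 10) − 305.0 = 138.5·ln 16.6 − 305.0 = 138.5·2.8094 − 305.0 = 84.102.
Rounded: 84.

84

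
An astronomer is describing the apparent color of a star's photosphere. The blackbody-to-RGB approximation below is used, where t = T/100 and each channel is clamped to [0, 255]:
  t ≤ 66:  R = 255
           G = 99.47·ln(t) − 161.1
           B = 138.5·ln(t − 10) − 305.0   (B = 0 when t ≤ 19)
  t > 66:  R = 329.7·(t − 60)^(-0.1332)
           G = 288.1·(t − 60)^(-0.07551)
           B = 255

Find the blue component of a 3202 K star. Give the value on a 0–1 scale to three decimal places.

0.483

t = 3202/100 = 32.02; the t ≤ 66 branch applies.
B = 138.5·ln(32.02 − 10) − 305.0 = 138.5·ln 22.02 − 305.0 = 138.5·3.0920 − 305.0 = 123.235.
On a 0–1 scale: 123.235/255 = 0.4833 → 0.483.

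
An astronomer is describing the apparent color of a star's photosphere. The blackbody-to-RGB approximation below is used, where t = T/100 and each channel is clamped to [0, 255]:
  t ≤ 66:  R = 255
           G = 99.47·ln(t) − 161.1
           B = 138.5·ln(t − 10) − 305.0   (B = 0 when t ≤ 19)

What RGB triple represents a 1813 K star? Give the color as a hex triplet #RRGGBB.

t = 1813/100 = 18.13; the t ≤ 66 branch applies.
R = 255 by definition for t ≤ 66.
G = 99.47·ln 18.13 − 161.1 = 99.47·2.8976 − 161.1 = 127.121.
t = 18.13 ≤ 19, so B = 0.
Rounded: (255, 127, 0).
In hex: #FF7F00.

#FF7F00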